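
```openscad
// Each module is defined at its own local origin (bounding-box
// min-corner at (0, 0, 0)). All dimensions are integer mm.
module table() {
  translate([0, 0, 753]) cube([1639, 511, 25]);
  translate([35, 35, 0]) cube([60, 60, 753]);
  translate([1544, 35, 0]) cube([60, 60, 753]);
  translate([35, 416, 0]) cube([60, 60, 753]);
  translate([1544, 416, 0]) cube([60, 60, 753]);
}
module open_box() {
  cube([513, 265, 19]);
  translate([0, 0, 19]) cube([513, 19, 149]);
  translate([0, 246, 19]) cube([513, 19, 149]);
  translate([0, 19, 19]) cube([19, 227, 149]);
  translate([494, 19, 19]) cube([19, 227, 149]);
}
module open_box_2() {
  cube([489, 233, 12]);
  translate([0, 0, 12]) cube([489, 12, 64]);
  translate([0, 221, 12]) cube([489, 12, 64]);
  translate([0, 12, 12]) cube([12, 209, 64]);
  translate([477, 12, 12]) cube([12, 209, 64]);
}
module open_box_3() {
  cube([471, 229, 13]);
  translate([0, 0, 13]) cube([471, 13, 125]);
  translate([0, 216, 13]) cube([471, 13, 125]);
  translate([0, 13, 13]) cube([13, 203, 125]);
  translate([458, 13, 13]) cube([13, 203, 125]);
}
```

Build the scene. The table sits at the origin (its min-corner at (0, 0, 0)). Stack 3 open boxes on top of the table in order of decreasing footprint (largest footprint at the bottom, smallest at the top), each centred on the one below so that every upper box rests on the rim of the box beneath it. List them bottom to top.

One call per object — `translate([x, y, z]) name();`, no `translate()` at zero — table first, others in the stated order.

table();
translate([563, 123, 778]) open_box();
translate([575, 139, 946]) open_box_2();
translate([584, 141, 1022]) open_box_3();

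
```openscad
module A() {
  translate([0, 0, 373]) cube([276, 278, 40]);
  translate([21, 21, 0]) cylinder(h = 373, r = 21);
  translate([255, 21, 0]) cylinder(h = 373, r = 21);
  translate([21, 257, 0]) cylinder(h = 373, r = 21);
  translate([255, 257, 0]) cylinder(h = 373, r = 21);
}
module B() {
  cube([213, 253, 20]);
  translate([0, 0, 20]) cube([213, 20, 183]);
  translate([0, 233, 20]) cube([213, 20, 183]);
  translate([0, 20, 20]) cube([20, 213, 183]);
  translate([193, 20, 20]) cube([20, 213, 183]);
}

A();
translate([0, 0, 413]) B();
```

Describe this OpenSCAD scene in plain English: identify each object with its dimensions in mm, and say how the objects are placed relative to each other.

A is a four-legged stool. The seat is a 276×278×40 mm slab whose top surface is at z = 413 mm; four round legs, each 42 mm in diameter, run from the floor (z = 0) to the underside of the seat, each leg's axis is inset half a diameter from the nearest pair of seat edges (so the leg's bounding box is flush with the corner).

B is an open-topped rectangular box: outside dimensions 213×253×203 mm, with a uniform wall and base thickness of 20 mm. The base is a full 213×253 slab on the floor; four walls sit on top of the base. The front and back walls (the −y and +y sides) span the full width; the two side walls fit between them.

The open box is on top of the stool.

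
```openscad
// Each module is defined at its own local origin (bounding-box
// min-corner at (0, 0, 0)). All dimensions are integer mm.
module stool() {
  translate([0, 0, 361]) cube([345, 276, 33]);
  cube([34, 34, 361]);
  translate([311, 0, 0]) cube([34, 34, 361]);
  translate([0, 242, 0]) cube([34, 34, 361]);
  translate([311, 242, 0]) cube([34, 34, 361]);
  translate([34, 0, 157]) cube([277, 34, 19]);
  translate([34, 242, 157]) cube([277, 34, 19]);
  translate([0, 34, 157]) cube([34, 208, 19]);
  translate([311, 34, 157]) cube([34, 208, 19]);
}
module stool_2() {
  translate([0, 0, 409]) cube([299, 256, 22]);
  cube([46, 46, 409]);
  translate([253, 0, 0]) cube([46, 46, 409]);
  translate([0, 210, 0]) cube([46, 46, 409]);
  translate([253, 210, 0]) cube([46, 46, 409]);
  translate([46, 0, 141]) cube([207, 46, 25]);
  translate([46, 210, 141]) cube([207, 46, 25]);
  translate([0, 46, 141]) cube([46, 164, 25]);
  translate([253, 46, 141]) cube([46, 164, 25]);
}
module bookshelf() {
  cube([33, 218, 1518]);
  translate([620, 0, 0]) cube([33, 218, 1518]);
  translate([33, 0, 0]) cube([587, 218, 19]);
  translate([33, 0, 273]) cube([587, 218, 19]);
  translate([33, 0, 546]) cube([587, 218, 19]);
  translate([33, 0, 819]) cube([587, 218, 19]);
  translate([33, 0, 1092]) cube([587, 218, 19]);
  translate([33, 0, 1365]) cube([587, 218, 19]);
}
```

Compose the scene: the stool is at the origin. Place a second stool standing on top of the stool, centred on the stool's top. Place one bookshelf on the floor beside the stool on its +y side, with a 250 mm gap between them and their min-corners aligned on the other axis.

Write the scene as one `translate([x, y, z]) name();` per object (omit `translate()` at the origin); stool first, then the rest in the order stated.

stool();
translate([23, 10, 394]) stool_2();
translate([0, 526, 0]) bookshelf();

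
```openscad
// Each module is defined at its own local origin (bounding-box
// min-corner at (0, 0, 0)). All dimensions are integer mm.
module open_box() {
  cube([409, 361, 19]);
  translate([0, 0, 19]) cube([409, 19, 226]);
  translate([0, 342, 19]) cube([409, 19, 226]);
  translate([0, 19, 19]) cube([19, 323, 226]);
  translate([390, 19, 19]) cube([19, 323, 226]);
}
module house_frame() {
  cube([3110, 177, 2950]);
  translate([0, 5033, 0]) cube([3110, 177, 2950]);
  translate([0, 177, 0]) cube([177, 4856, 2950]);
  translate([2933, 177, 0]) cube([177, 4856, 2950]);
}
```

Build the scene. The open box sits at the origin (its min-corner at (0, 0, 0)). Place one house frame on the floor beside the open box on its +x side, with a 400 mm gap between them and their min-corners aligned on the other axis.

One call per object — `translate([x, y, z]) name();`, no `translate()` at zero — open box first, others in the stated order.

open_box();
translate([809, 0, 0]) house_frame();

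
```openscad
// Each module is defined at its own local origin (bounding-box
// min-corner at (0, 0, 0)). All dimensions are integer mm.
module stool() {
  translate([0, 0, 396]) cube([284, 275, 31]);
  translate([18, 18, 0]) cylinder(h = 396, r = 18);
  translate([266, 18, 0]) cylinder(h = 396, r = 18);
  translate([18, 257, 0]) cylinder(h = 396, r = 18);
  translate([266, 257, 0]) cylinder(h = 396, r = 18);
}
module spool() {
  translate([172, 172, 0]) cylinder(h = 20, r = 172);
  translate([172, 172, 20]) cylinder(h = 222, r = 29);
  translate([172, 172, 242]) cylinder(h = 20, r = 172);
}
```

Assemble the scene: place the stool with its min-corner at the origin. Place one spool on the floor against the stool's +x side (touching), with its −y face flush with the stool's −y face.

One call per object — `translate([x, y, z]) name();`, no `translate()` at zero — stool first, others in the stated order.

stool();
translate([284, 0, 0]) spool();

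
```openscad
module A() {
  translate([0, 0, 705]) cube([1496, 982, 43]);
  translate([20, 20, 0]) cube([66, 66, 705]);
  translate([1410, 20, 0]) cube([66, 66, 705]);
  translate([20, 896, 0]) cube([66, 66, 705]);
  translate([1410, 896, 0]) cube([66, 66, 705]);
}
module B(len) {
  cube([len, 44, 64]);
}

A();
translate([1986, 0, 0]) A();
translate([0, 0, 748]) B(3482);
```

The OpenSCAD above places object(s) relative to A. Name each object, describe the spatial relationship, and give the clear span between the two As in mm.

A is a table. B is a beam. A beam spans the tops of two tables. The clear span between the two tables is 490 mm.

Second table starts at x = 1986; first ends at x = 1496; clear span = 1986 − 1496 = 490 mm.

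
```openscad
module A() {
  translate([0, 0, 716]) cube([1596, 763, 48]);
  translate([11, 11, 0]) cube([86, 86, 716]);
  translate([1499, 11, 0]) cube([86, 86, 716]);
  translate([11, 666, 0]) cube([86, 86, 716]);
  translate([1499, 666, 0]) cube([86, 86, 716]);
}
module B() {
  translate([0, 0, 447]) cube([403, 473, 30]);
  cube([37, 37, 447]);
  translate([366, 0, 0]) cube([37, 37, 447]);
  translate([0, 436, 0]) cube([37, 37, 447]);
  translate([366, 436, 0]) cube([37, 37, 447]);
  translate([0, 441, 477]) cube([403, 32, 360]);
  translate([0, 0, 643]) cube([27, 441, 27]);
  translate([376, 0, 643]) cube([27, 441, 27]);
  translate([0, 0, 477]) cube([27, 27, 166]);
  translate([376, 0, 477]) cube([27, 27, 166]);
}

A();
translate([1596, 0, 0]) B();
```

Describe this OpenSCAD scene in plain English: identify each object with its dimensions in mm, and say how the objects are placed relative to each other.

A is a rectangular dining table. The top is 1596×763×48 mm with its upper surface at z = 764 mm. It stands on four 86×86 mm square legs, each inset 11 mm from the nearest pair of top edges, running from the floor to the underside of the top.

B is a chair. The seat is a 403×473×30 mm slab with its top at z = 477 mm, on four 37×37 mm corner legs (flush with the seat edges, standing on z = 0). A flat backrest 32 mm thick, 360 mm tall, spans the full seat width and rises from the seat top along its +y edge, rear face flush with the rear of the seat. Two armrests of 27×27 mm section run along each side from the seat's front edge to the front of the backrest, top faces 193 mm above the seat top and outer faces flush with the seat's x-edges; a 27×27 mm post under the front of each armrest stands on the seat at the front corner.

The chair is against the table's +x side, with their −y faces flush.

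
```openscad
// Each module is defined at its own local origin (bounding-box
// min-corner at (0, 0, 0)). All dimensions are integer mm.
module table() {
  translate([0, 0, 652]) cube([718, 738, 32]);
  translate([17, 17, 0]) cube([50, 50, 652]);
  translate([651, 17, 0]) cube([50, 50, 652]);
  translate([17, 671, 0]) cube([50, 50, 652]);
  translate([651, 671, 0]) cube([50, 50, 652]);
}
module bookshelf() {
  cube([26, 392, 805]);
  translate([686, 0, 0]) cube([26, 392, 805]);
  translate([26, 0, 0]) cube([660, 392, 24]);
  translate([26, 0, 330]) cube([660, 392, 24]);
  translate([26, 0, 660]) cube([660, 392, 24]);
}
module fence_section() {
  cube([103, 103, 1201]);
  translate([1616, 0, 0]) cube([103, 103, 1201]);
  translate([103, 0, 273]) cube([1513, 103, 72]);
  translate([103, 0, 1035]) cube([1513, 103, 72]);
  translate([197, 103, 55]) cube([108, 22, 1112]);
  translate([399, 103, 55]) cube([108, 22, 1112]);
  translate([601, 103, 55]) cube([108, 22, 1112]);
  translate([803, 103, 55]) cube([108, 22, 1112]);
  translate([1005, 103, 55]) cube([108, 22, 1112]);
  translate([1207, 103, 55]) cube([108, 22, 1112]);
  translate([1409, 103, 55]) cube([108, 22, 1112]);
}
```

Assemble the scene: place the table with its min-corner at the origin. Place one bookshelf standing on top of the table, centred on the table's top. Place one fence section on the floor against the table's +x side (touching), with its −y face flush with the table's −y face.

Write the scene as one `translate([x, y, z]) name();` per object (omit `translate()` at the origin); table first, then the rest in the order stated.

table();
translate([3, 173, 684]) bookshelf();
translate([718, 0, 0]) fence_section();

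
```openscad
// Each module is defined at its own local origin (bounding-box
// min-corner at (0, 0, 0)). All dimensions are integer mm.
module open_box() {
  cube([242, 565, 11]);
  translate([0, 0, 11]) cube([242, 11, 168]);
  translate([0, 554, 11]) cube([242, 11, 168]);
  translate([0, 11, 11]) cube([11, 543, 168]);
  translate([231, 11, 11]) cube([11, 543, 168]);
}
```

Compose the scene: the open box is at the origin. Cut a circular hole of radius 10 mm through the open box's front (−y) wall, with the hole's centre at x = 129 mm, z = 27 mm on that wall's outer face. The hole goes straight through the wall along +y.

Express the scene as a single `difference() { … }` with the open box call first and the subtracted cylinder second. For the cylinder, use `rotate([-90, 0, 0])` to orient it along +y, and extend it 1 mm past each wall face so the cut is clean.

difference() {
  open_box();
  translate([129, -1, 27]) rotate([-90, 0, 0]) cylinder(h = 13, r = 10);
}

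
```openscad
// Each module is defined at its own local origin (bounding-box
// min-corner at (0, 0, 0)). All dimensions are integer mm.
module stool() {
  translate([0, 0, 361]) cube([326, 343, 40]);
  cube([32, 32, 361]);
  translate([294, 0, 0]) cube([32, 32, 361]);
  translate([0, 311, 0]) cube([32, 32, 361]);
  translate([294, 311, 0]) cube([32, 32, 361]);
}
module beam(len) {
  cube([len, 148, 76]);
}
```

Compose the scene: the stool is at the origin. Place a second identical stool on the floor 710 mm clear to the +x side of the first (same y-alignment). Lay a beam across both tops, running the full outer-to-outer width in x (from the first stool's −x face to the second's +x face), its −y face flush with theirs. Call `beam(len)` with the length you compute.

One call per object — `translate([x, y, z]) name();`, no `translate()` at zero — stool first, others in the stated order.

stool();
translate([1036, 0, 0]) stool();
translate([0, 0, 401]) beam(1362);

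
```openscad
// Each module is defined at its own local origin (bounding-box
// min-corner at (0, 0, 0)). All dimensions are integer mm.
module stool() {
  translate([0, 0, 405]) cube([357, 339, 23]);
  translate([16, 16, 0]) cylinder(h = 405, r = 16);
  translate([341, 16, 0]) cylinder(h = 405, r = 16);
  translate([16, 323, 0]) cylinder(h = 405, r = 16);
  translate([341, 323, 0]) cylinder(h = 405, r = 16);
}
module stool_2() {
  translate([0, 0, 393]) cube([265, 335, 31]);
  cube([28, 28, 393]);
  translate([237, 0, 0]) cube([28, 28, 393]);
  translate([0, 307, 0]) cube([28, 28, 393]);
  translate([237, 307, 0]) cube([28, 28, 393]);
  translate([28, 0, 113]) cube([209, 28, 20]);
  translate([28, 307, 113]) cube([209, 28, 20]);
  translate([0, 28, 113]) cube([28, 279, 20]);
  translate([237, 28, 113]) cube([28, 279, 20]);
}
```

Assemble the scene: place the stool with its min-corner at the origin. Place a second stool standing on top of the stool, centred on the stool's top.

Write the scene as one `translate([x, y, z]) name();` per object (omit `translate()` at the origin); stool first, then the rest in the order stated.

stool();
translate([46, 2, 428]) stool_2();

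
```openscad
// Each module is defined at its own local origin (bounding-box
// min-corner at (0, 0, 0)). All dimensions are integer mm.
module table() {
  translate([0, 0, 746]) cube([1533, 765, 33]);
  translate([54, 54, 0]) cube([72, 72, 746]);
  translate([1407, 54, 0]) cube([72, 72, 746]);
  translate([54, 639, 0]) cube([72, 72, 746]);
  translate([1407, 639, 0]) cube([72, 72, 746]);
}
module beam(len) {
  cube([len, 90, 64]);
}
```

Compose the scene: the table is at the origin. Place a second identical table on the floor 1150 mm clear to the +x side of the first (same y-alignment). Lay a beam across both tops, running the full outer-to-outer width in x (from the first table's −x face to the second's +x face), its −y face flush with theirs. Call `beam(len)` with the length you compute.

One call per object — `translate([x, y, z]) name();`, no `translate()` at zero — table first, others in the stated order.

table();
translate([2683, 0, 0]) table();
translate([0, 0, 779]) beam(4216);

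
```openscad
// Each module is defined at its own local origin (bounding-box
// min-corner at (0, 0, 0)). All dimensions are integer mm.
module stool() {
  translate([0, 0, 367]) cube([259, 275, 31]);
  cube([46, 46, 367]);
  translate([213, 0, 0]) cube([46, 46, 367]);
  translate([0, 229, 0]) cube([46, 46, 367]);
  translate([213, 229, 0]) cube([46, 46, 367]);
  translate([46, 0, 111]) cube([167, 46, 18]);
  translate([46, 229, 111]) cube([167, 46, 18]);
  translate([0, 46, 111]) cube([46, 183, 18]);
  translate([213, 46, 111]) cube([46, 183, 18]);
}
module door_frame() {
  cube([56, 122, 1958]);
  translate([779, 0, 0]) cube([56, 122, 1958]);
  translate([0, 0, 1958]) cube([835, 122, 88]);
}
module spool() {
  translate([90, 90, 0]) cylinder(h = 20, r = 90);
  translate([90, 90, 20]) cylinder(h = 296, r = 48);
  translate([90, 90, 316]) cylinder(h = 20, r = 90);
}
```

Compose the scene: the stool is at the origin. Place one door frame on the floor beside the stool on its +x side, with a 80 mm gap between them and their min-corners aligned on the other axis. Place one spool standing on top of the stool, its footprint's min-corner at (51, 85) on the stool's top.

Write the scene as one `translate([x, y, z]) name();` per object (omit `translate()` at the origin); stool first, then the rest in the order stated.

stool();
translate([339, 0, 0]) door_frame();
translate([51, 85, 398]) spool();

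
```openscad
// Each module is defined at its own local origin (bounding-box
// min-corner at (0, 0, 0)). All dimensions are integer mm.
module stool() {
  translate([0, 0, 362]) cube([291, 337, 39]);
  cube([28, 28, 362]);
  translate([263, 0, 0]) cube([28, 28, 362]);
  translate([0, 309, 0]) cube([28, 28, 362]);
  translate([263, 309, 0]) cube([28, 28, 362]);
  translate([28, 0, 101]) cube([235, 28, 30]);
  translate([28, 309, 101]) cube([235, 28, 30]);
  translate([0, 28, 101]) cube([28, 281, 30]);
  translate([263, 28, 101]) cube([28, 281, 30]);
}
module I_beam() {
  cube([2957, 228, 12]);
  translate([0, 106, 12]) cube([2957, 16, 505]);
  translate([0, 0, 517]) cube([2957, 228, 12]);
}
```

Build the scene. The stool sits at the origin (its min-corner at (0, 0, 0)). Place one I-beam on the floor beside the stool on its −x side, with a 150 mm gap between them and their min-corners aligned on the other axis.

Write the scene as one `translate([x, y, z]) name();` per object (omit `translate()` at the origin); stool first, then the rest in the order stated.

stool();
translate([-3107, 0, 0]) I_beam();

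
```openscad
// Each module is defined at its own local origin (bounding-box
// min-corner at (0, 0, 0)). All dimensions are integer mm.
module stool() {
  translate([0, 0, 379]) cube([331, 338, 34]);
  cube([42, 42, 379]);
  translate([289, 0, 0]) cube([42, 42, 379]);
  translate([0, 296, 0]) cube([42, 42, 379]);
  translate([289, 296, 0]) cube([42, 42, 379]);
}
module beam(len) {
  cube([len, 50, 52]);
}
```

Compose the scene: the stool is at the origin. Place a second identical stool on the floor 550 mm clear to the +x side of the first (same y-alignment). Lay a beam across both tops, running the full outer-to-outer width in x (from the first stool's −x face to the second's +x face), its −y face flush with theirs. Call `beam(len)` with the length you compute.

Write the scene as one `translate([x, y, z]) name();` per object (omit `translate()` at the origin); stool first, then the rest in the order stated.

stool();
translate([881, 0, 0]) stool();
translate([0, 0, 413]) beam(1212);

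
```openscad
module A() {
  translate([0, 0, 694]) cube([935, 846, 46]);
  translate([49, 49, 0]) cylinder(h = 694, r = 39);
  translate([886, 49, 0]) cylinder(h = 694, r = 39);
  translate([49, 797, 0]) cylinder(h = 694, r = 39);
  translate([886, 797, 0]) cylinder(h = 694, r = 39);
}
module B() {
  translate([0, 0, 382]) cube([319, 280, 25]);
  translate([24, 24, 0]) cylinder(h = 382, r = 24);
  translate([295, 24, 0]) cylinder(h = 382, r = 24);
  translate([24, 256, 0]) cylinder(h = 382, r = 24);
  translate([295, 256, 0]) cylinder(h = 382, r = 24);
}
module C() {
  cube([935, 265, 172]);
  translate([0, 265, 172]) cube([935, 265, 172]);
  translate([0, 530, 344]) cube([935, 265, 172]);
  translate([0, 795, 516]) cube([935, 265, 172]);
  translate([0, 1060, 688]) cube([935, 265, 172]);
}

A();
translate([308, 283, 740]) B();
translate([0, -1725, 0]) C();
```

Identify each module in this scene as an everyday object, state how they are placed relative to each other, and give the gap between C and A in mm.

The staircase's nearest face is 400 mm from the table's −y face.

A is a table. B is a stool. C is a staircase. The stool is on top of the table, centred. The staircase is on the floor beside the table on its −y side. The gap between the staircase and the table is 400 mm.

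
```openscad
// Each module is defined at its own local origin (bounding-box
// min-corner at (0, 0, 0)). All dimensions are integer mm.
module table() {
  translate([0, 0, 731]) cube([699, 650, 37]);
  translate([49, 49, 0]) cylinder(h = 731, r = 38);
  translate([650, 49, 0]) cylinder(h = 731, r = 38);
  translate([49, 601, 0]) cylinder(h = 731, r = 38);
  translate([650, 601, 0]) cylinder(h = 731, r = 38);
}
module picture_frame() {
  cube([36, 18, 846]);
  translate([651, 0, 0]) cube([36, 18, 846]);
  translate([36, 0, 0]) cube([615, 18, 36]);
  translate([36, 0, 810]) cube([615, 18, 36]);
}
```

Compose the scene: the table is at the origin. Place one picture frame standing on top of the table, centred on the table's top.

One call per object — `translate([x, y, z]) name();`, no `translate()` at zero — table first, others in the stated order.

table();
translate([6, 316, 768]) picture_frame();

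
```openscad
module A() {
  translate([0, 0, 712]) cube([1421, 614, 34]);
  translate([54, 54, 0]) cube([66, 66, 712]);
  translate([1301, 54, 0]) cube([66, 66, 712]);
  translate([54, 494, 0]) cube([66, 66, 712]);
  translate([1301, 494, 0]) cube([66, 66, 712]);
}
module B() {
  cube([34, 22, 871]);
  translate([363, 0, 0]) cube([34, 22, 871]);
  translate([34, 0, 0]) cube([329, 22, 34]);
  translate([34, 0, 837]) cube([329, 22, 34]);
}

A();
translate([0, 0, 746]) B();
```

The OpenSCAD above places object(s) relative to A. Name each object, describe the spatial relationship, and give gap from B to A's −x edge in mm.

A is a table. B is a picture frame. The picture frame is on top of the table. The gap from the picture frame to the table's −x edge is 0 mm.

The picture frame's min-x is at 0; the table's min-x is 0; gap = 0 mm.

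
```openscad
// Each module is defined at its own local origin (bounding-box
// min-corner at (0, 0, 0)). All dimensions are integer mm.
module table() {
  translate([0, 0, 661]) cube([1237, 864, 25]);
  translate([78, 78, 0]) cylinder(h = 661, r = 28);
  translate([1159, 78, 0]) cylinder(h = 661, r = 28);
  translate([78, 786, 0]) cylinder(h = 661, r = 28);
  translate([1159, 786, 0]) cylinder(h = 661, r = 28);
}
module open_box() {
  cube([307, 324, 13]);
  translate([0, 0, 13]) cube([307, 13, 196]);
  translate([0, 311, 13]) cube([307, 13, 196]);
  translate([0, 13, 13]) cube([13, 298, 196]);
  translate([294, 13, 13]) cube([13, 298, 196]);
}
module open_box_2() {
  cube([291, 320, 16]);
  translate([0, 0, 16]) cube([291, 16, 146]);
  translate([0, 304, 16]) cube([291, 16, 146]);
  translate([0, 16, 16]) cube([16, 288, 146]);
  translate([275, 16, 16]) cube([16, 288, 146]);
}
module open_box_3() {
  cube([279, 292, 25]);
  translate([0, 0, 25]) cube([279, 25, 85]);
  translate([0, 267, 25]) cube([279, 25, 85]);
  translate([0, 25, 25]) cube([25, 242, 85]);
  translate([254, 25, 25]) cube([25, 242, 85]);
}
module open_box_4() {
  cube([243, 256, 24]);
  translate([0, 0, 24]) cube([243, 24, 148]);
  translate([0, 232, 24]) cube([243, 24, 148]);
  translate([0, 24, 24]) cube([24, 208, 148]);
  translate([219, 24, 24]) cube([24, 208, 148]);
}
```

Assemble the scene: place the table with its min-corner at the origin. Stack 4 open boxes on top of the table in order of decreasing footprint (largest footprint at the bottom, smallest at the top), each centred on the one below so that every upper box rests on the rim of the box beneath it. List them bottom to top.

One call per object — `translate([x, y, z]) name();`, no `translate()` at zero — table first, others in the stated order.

table();
translate([465, 270, 686]) open_box();
translate([473, 272, 895]) open_box_2();
translate([479, 286, 1057]) open_box_3();
translate([497, 304, 1167]) open_box_4();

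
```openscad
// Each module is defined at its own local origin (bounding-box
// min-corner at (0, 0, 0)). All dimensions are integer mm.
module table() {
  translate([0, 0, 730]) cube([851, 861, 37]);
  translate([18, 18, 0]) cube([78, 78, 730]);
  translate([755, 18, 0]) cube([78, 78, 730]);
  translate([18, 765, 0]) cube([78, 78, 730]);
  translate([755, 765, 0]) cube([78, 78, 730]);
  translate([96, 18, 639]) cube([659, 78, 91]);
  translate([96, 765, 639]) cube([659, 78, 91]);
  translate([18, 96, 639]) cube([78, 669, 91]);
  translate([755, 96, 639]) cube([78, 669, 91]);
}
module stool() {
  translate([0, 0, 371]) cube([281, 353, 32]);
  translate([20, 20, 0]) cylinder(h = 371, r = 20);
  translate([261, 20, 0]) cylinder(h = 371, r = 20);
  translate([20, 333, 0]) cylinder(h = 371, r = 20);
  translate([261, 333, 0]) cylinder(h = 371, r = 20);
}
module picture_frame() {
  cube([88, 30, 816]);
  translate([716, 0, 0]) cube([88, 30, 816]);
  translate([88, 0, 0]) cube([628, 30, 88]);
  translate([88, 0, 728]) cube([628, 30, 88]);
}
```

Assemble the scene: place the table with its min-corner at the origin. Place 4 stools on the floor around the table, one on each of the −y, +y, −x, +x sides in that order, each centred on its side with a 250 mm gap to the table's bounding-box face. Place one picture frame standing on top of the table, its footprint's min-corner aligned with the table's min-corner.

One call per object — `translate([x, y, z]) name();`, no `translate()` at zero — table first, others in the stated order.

table();
translate([285, -603, 0]) stool();
translate([285, 1111, 0]) stool();
translate([-531, 254, 0]) stool();
translate([1101, 254, 0]) stool();
translate([0, 0, 767]) picture_frame();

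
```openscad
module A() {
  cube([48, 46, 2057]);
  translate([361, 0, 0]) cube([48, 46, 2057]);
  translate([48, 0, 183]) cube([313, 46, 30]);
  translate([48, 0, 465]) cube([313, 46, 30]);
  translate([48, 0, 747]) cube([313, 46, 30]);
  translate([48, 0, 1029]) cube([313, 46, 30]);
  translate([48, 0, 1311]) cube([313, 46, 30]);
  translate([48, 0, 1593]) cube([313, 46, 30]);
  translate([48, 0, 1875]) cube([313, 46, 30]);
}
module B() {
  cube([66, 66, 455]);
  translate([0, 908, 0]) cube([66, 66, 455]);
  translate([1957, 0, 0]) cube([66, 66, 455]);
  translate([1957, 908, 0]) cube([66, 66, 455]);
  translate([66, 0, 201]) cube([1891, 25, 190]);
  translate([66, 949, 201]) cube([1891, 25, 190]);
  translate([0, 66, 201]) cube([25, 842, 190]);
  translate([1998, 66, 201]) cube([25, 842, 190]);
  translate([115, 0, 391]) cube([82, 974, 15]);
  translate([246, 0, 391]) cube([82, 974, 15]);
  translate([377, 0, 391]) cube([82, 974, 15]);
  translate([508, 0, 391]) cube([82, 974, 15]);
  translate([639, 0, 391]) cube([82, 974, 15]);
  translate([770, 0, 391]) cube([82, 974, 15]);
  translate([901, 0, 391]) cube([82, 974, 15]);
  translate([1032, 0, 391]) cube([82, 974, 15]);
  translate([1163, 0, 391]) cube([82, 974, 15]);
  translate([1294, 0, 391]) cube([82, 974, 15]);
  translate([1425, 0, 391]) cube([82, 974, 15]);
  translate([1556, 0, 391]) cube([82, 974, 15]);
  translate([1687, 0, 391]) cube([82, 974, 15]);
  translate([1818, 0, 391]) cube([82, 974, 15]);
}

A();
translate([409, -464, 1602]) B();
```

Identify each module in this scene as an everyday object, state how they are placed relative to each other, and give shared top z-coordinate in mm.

Both tops at z = 2057 mm.

A is a ladder. B is a bed frame. The bed frame is beside the ladder with their tops flush at z = 2057. The shared top z-coordinate is 2057 mm.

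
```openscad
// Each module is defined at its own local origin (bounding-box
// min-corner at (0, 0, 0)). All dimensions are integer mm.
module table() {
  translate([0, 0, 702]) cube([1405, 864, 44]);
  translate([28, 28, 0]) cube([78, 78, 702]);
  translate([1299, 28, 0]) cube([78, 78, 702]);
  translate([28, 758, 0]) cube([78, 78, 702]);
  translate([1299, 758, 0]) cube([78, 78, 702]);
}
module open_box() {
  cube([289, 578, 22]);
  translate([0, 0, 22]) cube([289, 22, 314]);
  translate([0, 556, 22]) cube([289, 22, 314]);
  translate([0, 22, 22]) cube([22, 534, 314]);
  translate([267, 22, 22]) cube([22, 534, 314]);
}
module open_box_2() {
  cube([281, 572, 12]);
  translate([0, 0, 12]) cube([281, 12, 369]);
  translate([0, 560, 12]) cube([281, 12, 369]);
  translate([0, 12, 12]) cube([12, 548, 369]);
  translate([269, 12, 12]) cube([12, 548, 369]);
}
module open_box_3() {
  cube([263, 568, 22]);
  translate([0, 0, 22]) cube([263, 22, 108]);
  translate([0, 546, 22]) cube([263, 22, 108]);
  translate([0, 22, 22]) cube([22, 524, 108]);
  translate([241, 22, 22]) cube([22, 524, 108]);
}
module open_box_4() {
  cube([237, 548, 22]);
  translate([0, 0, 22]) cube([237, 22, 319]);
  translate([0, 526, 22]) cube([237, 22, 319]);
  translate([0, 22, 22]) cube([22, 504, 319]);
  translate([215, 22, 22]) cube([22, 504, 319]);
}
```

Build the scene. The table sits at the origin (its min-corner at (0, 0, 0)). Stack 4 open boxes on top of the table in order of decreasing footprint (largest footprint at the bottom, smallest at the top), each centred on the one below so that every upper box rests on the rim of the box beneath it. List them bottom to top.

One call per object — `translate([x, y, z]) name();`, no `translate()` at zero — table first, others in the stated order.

table();
translate([558, 143, 746]) open_box();
translate([562, 146, 1082]) open_box_2();
translate([571, 148, 1463]) open_box_3();
translate([584, 158, 1593]) open_box_4();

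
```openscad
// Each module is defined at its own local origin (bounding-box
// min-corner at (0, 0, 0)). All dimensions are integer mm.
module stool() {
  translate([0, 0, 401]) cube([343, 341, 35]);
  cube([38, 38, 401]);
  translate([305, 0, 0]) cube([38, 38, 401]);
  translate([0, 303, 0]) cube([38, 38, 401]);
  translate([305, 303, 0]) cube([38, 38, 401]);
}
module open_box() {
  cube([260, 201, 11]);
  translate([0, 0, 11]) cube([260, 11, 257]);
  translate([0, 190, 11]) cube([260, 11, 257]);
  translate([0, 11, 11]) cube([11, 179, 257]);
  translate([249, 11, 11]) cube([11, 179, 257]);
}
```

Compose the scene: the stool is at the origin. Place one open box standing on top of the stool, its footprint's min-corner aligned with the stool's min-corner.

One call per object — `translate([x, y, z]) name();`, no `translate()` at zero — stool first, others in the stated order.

stool();
translate([0, 0, 436]) open_box();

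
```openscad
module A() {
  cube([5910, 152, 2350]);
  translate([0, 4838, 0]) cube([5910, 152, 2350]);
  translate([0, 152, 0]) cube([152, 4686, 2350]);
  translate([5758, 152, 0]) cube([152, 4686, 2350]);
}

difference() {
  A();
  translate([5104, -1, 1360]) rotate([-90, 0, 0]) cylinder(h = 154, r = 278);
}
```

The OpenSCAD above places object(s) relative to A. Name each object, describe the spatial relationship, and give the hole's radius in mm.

A is a house frame. The house frame has a circular hole through its front wall. The hole's radius is 278 mm.

The subtracted cylinder has r = 278 mm.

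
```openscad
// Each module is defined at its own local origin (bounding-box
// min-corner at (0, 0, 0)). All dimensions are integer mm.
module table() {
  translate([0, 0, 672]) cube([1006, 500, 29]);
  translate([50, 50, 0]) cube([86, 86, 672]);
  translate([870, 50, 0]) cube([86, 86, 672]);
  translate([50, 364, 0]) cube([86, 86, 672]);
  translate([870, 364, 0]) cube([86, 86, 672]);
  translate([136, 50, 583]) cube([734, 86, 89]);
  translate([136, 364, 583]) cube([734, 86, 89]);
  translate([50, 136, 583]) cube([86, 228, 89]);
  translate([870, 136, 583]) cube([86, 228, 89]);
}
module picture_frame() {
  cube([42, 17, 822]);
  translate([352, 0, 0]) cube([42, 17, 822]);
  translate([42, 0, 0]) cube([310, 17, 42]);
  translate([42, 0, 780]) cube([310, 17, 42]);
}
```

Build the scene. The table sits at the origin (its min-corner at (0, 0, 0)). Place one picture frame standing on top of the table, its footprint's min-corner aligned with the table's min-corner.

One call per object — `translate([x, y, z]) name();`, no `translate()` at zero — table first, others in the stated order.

table();
translate([0, 0, 701]) picture_frame();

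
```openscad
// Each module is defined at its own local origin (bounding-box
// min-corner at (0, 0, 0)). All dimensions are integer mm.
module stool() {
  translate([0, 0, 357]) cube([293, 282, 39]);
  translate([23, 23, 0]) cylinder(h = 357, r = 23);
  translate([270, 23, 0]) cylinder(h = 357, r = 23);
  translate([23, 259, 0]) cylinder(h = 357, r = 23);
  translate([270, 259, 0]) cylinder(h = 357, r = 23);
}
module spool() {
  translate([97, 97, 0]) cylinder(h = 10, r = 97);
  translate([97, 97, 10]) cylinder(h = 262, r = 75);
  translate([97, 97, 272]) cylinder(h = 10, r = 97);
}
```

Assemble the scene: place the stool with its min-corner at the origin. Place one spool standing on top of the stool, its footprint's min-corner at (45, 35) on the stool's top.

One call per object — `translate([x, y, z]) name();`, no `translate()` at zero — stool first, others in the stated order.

stool();
translate([45, 35, 396]) spool();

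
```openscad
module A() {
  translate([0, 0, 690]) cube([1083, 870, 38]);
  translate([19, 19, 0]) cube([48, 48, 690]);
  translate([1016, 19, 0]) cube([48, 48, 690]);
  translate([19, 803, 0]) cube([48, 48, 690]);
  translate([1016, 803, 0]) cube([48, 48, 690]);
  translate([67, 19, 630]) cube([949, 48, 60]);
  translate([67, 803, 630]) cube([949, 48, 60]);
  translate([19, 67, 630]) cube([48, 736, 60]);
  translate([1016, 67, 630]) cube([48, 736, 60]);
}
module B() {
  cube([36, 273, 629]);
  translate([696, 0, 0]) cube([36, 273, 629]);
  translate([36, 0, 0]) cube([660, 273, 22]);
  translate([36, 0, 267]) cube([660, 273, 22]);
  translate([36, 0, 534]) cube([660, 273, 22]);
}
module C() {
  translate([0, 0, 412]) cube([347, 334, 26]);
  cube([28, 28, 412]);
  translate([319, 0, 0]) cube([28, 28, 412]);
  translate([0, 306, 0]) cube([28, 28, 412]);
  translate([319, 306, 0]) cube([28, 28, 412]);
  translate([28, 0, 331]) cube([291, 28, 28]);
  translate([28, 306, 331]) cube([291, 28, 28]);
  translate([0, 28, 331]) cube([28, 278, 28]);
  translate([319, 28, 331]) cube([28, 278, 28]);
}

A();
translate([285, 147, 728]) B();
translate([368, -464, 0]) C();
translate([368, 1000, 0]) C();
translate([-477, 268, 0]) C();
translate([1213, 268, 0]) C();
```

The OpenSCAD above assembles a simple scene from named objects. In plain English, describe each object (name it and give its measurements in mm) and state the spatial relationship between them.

A is a table: top 1083 mm (x) × 870 mm (y), 38 mm thick, upper face at z = 728 mm, on four 48×48 mm square legs, each inset 19 mm from the nearest pair of top edges, running from z = 0 to the bottom of the top. Four apron rails, 48 mm thick and 60 mm tall, run between adjacent legs with their top edges flush with the underside of the top and their outer faces flush with the legs' outer faces.

B is an open bookshelf. Two side panels, each 36 mm thick, 273 mm deep and 629 mm tall, stand 732 mm apart (outside-to-outside). Between them sit 3 shelves, each 22 mm thick and 273 mm deep, spanning the full gap between the sides. The bottom shelf rests on the floor (its underside at z = 0) and the clear gap between one shelf's top and the next shelf's underside is 245 mm.

C is a four-legged stool. The seat is 347×334 mm, 26 mm thick, top at z = 438 mm. It stands on four square legs, each 28×28 mm in cross-section, from z = 0 to the seat underside, each flush with a corner of the seat. Four stretchers, 28 mm wide and 28 mm tall, connect adjacent legs with their undersides at z = 331 mm, each running between the inner faces of the legs it joins and aligned with the legs' outer faces on the other axis.

The bookshelf is on top of the table. Four stools sit around the table at the −y, +y, −x, +x sides.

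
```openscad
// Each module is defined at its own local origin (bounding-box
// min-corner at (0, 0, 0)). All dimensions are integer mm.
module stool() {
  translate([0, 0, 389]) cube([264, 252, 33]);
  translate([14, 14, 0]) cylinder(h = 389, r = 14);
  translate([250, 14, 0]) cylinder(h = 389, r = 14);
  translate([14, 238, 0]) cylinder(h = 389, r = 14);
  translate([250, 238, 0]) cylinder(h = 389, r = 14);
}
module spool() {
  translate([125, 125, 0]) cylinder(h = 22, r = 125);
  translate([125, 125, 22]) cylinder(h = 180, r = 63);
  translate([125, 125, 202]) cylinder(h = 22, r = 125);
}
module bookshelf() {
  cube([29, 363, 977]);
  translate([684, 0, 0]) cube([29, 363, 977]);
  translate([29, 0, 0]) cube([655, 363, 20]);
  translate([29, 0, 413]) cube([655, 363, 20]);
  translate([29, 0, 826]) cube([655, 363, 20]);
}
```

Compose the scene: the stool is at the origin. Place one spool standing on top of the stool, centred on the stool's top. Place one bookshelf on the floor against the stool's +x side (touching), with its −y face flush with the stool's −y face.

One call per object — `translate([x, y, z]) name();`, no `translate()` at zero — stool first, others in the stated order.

stool();
translate([7, 1, 422]) spool();
translate([264, 0, 0]) bookshelf();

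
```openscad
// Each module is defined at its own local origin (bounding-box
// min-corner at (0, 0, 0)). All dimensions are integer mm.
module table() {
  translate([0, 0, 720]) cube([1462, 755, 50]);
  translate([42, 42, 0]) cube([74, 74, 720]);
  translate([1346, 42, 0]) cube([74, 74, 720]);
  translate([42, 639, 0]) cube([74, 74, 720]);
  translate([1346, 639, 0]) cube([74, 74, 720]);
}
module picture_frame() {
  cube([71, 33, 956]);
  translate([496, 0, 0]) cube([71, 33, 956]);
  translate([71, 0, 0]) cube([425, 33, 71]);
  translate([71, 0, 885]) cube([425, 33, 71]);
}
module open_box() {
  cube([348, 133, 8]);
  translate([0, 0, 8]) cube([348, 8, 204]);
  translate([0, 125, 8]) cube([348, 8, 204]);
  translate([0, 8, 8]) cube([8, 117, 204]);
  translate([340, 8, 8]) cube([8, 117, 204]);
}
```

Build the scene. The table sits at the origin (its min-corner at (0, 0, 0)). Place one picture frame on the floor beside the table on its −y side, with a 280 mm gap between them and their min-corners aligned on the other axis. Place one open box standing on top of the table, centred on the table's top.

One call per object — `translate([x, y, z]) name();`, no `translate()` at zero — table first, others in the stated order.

table();
translate([0, -313, 0]) picture_frame();
translate([557, 311, 770]) open_box();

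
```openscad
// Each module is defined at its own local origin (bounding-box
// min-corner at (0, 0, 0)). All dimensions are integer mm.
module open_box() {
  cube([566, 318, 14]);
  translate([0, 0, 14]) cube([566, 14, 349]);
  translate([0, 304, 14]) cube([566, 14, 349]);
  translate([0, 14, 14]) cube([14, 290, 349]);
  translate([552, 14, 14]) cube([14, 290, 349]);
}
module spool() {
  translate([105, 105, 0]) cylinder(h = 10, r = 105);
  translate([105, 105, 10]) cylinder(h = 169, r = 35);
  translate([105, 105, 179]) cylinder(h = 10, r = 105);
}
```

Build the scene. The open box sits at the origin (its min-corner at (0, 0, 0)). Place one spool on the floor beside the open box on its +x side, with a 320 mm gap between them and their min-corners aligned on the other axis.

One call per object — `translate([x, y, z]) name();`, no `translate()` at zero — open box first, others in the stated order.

open_box();
translate([886, 0, 0]) spool();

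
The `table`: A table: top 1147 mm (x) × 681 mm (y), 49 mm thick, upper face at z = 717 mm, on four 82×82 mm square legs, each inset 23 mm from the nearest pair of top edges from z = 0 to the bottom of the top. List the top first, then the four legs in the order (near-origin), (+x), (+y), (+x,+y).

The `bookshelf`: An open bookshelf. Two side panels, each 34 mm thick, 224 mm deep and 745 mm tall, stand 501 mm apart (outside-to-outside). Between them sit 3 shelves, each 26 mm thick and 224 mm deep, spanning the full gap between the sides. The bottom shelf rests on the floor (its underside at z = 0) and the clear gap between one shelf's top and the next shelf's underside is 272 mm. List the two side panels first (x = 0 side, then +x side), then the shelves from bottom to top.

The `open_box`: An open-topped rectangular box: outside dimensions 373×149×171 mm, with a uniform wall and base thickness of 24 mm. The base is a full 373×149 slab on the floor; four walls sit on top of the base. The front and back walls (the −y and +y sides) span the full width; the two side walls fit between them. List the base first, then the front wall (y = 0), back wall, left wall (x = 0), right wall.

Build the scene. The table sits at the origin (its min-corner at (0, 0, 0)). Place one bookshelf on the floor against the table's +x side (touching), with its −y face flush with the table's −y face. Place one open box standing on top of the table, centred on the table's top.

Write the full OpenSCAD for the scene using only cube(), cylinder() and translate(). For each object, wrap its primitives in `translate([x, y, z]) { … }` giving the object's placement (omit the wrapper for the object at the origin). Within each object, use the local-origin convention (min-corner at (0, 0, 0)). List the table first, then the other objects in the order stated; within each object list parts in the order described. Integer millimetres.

translate([0, 0, 668]) cube([1147, 681, 49]);
translate([23, 23, 0]) cube([82, 82, 668]);
translate([1042, 23, 0]) cube([82, 82, 668]);
translate([23, 576, 0]) cube([82, 82, 668]);
translate([1042, 576, 0]) cube([82, 82, 668]);
translate([1147, 0, 0]) {
  cube([34, 224, 745]);
  translate([467, 0, 0]) cube([34, 224, 745]);
  translate([34, 0, 0]) cube([433, 224, 26]);
  translate([34, 0, 298]) cube([433, 224, 26]);
  translate([34, 0, 596]) cube([433, 224, 26]);
}
translate([387, 266, 717]) {
  cube([373, 149, 24]);
  translate([0, 0, 24]) cube([373, 24, 147]);
  translate([0, 125, 24]) cube([373, 24, 147]);
  translate([0, 24, 24]) cube([24, 101, 147]);
  translate([349, 24, 24]) cube([24, 101, 147]);
}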